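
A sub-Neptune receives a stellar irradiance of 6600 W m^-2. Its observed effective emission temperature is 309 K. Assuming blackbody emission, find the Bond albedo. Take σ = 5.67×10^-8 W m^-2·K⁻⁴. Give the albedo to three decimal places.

0.687

From σT⁴ = S(1−α)/4 we invert for α: 1−α = 4σT⁴/S.
σT⁴ = 516.9 W m^-2, so 4σT⁴ = 2068 W m^-2.
Hence α = 1 − 2068/6600 = 0.6867.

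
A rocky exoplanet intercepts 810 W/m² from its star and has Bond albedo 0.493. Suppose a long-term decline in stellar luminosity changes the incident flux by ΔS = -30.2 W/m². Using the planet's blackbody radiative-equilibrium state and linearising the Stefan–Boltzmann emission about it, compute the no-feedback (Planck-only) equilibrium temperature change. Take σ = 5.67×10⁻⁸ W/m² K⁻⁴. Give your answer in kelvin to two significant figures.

-1.9 K

The baseline emission temperature is T_e = 206.3 K.
TOA radiative forcing: ΔF = (1−α)ΔS/4 = 0.507·(-30.2)/4 = -3.828 W/m².
Planck response: λ_P = 4σT_e³ = 4·5.67×10⁻⁸·(206.3)³ = 1.991 W/m²/K.
So ΔT₀ = -3.828/1.991 = -1.92 K.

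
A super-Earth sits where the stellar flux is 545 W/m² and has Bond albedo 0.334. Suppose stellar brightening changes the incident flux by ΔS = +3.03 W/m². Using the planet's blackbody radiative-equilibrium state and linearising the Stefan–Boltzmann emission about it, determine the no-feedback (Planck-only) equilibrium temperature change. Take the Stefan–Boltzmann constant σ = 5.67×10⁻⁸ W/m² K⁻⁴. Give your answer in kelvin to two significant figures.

0.28 kelvin

The baseline emission temperature is T_e = 200.0 K.
TOA radiative forcing: ΔF = (1−α)ΔS/4 = 0.666·(+3.03)/4 = 0.5045 W/m².
The Planck feedback parameter is 4σT_e³ = 1.815 W/m²/K.
Hence the no-feedback warming is ΔF/(4σT_e³) = 0.278 K.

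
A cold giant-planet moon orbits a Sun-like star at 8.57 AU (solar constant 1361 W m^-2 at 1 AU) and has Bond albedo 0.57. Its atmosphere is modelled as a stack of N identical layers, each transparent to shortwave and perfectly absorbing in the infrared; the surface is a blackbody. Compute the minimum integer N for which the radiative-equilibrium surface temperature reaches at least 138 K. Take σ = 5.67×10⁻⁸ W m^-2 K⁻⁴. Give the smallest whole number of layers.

By the inverse-square law, S = 1361/8.57² = 18.53 W m^-2.
The effective emission temperature is T_e = [S(1−α)/(4σ)]^¼ = 76.99 K.
T_s = (N+1)^(1/4)·T_e ≥ 138 K requires N+1 ≥ (T_s/T_e)⁴ = (138/76.99)⁴ = 10.323.
Rounding up, N = 10.

10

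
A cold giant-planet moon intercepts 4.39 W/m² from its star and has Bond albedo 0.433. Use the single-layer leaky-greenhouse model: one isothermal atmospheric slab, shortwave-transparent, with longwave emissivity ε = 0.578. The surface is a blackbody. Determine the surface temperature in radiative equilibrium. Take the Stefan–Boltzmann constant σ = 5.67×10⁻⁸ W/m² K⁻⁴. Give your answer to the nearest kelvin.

The planet radiates to space at T_e = [S(1−α)/(4σ)]^(1/4) = 57.56 K.
The surface balance (absorbed SW + ε·downward IR = σT_s⁴) with T_a⁴ = T_s⁴/2 reduces to T_s = T_e·[2/(2−ε)]^¼ = 62.68 K.

63 kelvin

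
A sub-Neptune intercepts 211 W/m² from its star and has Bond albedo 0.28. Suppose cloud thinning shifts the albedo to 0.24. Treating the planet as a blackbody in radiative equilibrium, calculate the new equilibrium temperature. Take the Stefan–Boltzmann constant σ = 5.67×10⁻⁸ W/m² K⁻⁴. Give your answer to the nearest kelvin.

New equilibrium: T₂ = [(1−0.24)·211.0/(4σ)]^(1/4) = 163.1 K.

163 K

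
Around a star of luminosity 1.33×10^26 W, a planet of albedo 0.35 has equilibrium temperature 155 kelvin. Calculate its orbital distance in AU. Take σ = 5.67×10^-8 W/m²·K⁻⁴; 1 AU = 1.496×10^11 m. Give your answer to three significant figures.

1.53 AU

Energy balance gives S = 4σT⁴/(1−α) = 201.4 W/m².
From L = 4πd²S, d = √(1.33×10^26/(4π·201.4)) = 2.292×10^11 m = 1.532 AU.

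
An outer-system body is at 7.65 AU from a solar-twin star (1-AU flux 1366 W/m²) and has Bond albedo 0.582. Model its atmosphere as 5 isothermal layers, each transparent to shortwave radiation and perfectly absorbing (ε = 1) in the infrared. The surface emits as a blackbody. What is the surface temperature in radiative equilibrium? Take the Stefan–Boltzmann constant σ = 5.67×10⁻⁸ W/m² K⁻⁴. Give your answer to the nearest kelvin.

Irradiance scales as 1/d², so S = 1366 W/m² × (1/7.65)² = 23.34 W/m².
The effective emission temperature is T_e = [S(1−α)/(4σ)]^¼ = 80.99 K.
With N = 5 opaque layers, T_s = (N+1)^(1/4)·T_e = 6^(1/4)·80.99 = 126.8 K.

127 K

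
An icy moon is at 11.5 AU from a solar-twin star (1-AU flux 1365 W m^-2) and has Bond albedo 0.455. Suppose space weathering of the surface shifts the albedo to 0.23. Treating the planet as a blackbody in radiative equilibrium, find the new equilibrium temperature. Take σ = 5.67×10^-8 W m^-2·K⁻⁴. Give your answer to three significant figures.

76.9 K

Irradiance scales as 1/d², so S = 1365 W m^-2 × (1/11.5)² = 10.32 W m^-2.
With the new albedo, S(1−α₂)/4 = 1.987 W m^-2, so T₂ = 76.94 K.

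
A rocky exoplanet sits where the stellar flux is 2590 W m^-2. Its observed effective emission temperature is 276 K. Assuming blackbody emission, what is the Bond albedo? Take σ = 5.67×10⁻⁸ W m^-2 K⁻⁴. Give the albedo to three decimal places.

0.492

Rearranging the radiative balance, α = 1 − 4σT⁴/S.
4σT⁴ = 4·5.67×10⁻⁸·(276)⁴ = 1316 W m^-2.
Hence α = 1 − 1316/2590 = 0.4919.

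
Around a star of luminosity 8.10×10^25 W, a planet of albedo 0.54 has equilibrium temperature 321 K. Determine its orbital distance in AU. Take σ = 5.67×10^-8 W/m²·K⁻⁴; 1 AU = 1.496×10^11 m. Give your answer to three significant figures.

0.235 AU

Required flux: S = 4σT⁴/(1−α) = 5235 W/m².
Then d = [L/(4πS)]^(1/2) = 3.509×10^10 m, i.e. 0.2346 AU.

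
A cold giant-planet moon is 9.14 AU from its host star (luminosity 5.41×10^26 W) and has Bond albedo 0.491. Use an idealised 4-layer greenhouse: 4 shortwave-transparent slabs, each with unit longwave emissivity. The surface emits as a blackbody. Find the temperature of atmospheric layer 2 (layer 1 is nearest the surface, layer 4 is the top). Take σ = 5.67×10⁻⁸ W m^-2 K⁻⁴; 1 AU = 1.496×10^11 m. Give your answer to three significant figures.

d = 9.14 × 1.496×10^11 m = 1.367×10^12 m.
Flux at the orbit: S = L/(4πd²) = 5.41×10^26/(4π·(1.37×10^12)²) = 23.03 W m^-2.
Top-of-atmosphere balance: σT_e⁴ = S(1−α)/4 = 2.930 W m^-2 → T_e = 84.79 K.
In the N-layer model, layer k (counted from the surface) has T_k = (N+1−k)^(1/4)·T_e.
T_2 = (3)^(1/4)·84.79 = 111.6 K.

112 K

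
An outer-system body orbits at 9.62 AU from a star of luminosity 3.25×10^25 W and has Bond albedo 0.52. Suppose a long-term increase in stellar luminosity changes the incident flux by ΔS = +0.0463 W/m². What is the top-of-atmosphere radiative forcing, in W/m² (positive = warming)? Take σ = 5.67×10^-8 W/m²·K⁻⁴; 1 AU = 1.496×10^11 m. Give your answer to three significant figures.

0.00556 W/m²

Orbital distance: d = 9.62 AU = 1.439×10^12 m.
Spreading L over a sphere of radius d: S = 3.25×10^25/(4π·1.44×10^12²) = 1.249 W/m².
Only a fraction (1−α) is absorbed and it's spread over 4πR², so ΔF = (1−α)ΔS/4 = 0.005556 W/m².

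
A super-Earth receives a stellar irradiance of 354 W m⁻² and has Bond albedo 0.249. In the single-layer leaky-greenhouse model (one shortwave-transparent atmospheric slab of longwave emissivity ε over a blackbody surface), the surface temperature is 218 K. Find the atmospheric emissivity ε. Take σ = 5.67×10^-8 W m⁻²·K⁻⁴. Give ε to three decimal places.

0.962

First, T_e = [354.0·(1−0.249)/(4σ)]^(1/4) = 185.0 K.
Since (2−ε)/2 = (T_e/T_s)⁴ = 0.5190, ε = 0.9620.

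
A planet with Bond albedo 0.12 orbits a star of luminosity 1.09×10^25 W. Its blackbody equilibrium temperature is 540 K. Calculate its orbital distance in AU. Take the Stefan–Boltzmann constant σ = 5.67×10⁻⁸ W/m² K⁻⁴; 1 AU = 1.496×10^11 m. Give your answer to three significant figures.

0.0421 AU

Energy balance gives S = 4σT⁴/(1−α) = 21910 W/m².
Then d = [L/(4πS)]^(1/2) = 6.291×10^9 m, i.e. 0.04205 AU.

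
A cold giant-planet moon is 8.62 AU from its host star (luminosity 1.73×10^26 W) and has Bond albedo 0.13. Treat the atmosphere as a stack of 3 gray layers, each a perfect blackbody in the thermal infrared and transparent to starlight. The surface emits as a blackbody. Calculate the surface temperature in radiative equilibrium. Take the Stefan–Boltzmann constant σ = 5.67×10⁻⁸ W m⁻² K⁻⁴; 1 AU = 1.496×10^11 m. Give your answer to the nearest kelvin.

106 K

d = 8.62 × 1.496×10^11 m = 1.290×10^12 m.
Spreading L over a sphere of radius d: S = 1.73×10^26/(4π·1.29×10^12²) = 8.279 W m⁻².
The effective emission temperature is T_e = [S(1−α)/(4σ)]^¼ = 75.07 K.
With N = 3 opaque layers, T_s = (N+1)^(1/4)·T_e = 4^(1/4)·75.07 = 106.2 K.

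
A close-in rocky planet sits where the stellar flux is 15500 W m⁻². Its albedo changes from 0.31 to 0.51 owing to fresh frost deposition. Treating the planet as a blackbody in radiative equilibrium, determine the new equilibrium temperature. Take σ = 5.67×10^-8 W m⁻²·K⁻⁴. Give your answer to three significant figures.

428 K

New equilibrium: T₂ = [(1−0.51)·15500/(4σ)]^(1/4) = 427.8 K.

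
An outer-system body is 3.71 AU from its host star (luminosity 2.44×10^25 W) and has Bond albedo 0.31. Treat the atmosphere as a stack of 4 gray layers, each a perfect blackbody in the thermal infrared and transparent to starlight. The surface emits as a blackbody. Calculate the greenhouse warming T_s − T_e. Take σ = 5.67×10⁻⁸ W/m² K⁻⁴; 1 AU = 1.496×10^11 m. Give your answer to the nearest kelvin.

d = 3.71 × 1.496×10^11 m = 5.550×10^11 m.
Flux at the orbit: S = L/(4πd²) = 2.44×10^25/(4π·(5.55×10^11)²) = 6.303 W/m².
The effective emission temperature is T_e = [S(1−α)/(4σ)]^¼ = 66.17 K.
Surface: T_s = (5)^¼·T_e = 98.95 K.
Warming: T_s − T_e = 32.78 K.

33 K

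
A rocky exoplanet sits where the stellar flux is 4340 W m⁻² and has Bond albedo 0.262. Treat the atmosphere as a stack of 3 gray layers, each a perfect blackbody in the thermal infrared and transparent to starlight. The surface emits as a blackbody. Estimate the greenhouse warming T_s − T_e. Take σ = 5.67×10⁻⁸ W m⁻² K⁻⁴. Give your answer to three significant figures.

The effective emission temperature is T_e = [S(1−α)/(4σ)]^¼ = 344.7 K.
T_s = (N+1)^(1/4)·T_e = 487.5 K.
So the greenhouse effect raises the surface by 487.5 − 344.7 = 142.8 K.

143 K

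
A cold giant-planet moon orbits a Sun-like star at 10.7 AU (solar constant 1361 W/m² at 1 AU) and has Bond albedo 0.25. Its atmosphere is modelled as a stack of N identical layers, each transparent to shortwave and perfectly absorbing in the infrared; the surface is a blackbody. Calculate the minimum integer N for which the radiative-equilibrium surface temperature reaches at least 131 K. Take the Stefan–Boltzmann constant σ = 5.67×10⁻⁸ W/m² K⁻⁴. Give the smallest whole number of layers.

Irradiance scales as 1/d², so S = 1361 W/m² × (1/10.7)² = 11.89 W/m².
Top-of-atmosphere balance: σT_e⁴ = S(1−α)/4 = 2.229 W/m² → T_e = 79.18 K.
Since T_s⁴ = (N+1)T_e⁴, we need N ≥ (T_s/T_e)⁴ − 1 = 6.492.
Rounding up, N = 7.

7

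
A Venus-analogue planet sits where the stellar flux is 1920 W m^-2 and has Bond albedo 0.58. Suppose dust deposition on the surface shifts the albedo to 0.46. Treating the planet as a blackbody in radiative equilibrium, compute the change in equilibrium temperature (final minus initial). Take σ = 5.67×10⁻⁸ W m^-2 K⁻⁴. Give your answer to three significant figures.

15.8 K

Initial: T₁ = [S(1−0.58)/(4σ)]^(1/4) = 244.2 K.
With α = 0.46, T₂ = 260.0 K.
ΔT = T₂ − T₁ = 15.83 K.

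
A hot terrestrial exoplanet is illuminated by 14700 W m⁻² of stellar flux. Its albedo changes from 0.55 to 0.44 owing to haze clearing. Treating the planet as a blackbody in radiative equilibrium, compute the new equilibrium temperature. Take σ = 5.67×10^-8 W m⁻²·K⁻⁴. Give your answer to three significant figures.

436 kelvin

With the new albedo, S(1−α₂)/4 = 2058 W m⁻², so T₂ = 436.5 K.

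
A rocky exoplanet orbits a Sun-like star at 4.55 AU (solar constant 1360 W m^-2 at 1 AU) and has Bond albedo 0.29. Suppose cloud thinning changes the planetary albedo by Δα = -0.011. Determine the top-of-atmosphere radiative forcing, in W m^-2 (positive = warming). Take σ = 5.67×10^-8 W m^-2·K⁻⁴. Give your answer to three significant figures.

By the inverse-square law, S = 1360/4.55² = 65.69 W m^-2.
TOA radiative forcing: ΔF = −S·Δα/4 = −65.69·(-0.011)/4 = 0.1807 W m^-2.

0.181 W m^-2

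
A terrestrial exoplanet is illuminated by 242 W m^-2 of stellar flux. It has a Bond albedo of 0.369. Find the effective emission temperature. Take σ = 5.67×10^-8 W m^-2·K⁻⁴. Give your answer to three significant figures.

161 K

Absorbed flux (global mean): S(1−α)/4 = 242.0·0.631/4 = 38.18 W m^-2.
Balancing against σT⁴: T = (38.18/5.67×10⁻⁸)^(1/4) = 161.1 K.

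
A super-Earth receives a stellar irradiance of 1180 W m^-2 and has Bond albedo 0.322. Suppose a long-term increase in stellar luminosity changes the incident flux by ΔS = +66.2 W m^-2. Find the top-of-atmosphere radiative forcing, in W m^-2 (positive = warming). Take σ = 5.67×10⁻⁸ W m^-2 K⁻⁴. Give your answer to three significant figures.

11.2 W m^-2

Only a fraction (1−α) is absorbed and it's spread over 4πR², so ΔF = (1−α)ΔS/4 = 11.22 W m^-2.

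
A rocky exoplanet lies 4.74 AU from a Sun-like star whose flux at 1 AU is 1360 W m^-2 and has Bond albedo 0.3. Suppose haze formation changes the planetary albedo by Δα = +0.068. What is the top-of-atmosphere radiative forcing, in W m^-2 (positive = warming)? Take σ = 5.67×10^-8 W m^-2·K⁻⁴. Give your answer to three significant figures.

Flux at the orbit: S = 1360/(4.74)² = 60.53 W m^-2.
TOA radiative forcing: ΔF = −S·Δα/4 = −60.53·(+0.068)/4 = -1.029 W m^-2.

-1.03 W m^-2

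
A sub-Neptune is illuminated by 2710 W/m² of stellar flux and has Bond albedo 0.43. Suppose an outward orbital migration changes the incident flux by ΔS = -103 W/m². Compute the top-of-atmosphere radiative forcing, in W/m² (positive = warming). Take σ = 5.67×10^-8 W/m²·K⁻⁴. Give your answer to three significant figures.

-14.7 W/m²

Only a fraction (1−α) is absorbed and it's spread over 4πR², so ΔF = (1−α)ΔS/4 = -14.68 W/m².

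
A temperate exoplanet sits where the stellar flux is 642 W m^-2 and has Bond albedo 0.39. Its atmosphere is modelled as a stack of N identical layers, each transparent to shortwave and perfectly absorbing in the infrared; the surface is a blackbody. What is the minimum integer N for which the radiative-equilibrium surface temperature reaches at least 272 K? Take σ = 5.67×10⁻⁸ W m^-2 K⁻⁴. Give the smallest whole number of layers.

Top-of-atmosphere balance: σT_e⁴ = S(1−α)/4 = 97.91 W m^-2 → T_e = 203.8 K.
T_s = (N+1)^(1/4)·T_e ≥ 272 K requires N+1 ≥ (T_s/T_e)⁴ = (272/203.8)⁴ = 3.170.
So N ≥ 2.170; the smallest integer is N = 3.

3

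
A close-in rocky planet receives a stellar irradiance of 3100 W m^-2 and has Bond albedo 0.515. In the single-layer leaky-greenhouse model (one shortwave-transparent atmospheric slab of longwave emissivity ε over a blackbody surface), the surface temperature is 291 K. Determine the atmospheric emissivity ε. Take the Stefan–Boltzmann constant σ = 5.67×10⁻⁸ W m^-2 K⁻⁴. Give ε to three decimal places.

Effective temperature: T_e = [S(1−α)/(4σ)]^(1/4) = 285.3 K.
Inverting T_s⁴ = 2T_e⁴/(2−ε): (T_e/T_s)⁴ = 0.9245, so ε = 2(1 − 0.9245) = 0.1511.

0.151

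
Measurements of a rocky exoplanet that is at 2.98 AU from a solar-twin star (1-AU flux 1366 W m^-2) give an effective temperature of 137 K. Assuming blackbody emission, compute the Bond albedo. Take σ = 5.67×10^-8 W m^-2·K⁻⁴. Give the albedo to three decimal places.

0.481

Irradiance scales as 1/d², so S = 1366 W m^-2 × (1/2.98)² = 153.8 W m^-2.
From σT⁴ = S(1−α)/4 we invert for α: 1−α = 4σT⁴/S.
4σT⁴ = 4·5.67×10⁻⁸·(137)⁴ = 79.90 W m^-2.
Hence α = 1 − 79.90/153.8 = 0.4806.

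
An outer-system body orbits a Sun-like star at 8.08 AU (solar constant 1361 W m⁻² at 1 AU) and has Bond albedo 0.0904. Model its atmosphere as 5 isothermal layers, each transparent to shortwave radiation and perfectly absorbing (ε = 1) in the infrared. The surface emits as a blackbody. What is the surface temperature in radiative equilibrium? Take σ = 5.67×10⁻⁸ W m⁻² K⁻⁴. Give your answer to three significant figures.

Irradiance scales as 1/d², so S = 1361 W m⁻² × (1/8.08)² = 20.85 W m⁻².
Top-of-atmosphere balance: σT_e⁴ = S(1−α)/4 = 4.741 W m⁻² → T_e = 95.62 K.
With N = 5 opaque layers, T_s = (N+1)^(1/4)·T_e = 6^(1/4)·95.62 = 149.7 K.

150 K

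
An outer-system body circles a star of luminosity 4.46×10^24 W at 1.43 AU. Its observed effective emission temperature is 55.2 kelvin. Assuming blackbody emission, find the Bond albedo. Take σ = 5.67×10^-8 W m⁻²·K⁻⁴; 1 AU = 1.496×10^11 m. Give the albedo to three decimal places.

d = 1.43 × 1.496×10^11 m = 2.139×10^11 m.
Flux at the orbit: S = L/(4πd²) = 4.46×10^24/(4π·(2.14×10^11)²) = 7.755 W m⁻².
Rearranging the radiative balance, α = 1 − 4σT⁴/S.
σT⁴ = 0.5264 W m⁻², so 4σT⁴ = 2.106 W m⁻².
Hence α = 1 − 2.106/7.755 = 0.7285.

0.728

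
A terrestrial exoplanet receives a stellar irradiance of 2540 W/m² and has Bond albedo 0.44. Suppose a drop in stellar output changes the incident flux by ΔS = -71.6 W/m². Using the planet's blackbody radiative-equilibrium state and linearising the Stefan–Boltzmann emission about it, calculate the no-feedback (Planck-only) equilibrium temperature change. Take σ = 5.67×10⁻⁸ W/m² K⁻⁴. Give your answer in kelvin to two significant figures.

Unperturbed T_e = [2540·(1−0.44)/(4σ)]^¼ = 281.4 K.
TOA radiative forcing: ΔF = (1−α)ΔS/4 = 0.56·(-71.6)/4 = -10.02 W/m².
The Planck feedback parameter is 4σT_e³ = 5.054 W/m²/K.
ΔT₀ = ΔF/λ_P = -10.02/5.054 = -1.98 K.

-2.0 K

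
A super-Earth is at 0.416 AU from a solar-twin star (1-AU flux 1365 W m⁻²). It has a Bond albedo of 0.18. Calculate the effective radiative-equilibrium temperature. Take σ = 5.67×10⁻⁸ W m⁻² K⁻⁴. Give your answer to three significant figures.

411 K

Irradiance scales as 1/d², so S = 1365 W m⁻² × (1/0.416)² = 7888 W m⁻².
The planet absorbs (1−α)S over its disc πR² and re-emits over 4πR², so the mean absorbed flux is (1−0.18)·7888/4 = 1617 W m⁻².
Balancing against σT⁴: T = (1617/5.67×10⁻⁸)^(1/4) = 410.9 K.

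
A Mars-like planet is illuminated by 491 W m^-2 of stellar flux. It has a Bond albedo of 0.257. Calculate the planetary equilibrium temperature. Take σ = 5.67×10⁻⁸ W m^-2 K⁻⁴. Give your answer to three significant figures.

200 K

The planet absorbs (1−α)S over its disc πR² and re-emits over 4πR², so the mean absorbed flux is (1−0.257)·491.0/4 = 91.20 W m^-2.
In equilibrium σT⁴ equals this, so T = 200.3 K.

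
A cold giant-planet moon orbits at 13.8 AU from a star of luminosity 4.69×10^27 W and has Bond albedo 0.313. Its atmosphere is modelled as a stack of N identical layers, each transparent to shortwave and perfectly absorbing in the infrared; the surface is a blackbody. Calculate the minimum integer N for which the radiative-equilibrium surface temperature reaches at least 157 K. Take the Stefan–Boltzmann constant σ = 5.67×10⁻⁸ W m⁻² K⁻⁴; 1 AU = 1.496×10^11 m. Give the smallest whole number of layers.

2

Orbital distance: d = 13.8 AU = 2.064×10^12 m.
Flux at the orbit: S = L/(4πd²) = 4.69×10^27/(4π·(2.06×10^12)²) = 87.57 W m⁻².
The effective emission temperature is T_e = [S(1−α)/(4σ)]^¼ = 127.6 K.
Since T_s⁴ = (N+1)T_e⁴, we need N ≥ (T_s/T_e)⁴ − 1 = 1.291.
The minimum whole number is N = 2.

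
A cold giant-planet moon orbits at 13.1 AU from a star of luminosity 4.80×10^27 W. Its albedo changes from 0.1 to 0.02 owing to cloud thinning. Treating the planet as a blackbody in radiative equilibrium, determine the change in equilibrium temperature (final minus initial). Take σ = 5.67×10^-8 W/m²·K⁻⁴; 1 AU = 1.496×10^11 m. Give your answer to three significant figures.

d = 13.1 × 1.496×10^11 m = 1.960×10^12 m.
Flux at the orbit: S = L/(4πd²) = 4.80×10^27/(4π·(1.96×10^12)²) = 99.45 W/m².
With α = 0.1, T₁ = 140.9 K.
With α = 0.02, T₂ = 144.0 K.
ΔT = T₂ − T₁ = 3.033 K.

3.03 K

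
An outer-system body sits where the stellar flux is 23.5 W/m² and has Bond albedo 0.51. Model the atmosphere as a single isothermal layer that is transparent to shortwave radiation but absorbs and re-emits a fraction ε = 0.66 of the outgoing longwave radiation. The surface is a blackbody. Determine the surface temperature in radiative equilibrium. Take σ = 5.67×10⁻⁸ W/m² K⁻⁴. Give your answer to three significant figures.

93.3 K

At the top of the atmosphere, σT_e⁴ = S(1−α)/4 = 2.879 W/m², giving T_e = 84.41 K.
The surface balance (absorbed SW + ε·downward IR = σT_s⁴) with T_a⁴ = T_s⁴/2 reduces to T_s = T_e·[2/(2−ε)]^¼ = 93.30 K.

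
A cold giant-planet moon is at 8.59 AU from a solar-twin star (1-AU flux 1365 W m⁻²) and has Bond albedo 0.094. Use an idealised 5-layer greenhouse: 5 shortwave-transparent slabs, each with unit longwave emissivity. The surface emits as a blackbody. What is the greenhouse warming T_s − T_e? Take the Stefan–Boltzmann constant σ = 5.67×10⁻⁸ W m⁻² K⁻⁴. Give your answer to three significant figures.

By the inverse-square law, S = 1365/8.59² = 18.50 W m⁻².
OLR = S(1−α)/4 = 4.190 W m⁻²; the top layer radiates at T_e = 92.72 K.
Surface: T_s = (6)^¼·T_e = 145.1 K.
So the greenhouse effect raises the surface by 145.1 − 92.72 = 52.39 K.

52.4 kelvin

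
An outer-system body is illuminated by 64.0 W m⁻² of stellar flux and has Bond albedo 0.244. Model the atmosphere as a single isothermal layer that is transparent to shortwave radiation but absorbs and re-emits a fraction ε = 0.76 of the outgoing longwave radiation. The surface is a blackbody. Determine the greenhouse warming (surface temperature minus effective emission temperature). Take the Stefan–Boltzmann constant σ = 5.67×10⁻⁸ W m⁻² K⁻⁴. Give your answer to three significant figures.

Effective emission temperature (TOA balance): σT_e⁴ = S(1−α)/4 = 12.10 W m⁻² → T_e = 120.9 K.
Surface balance with a leaky layer gives σT_s⁴ = σT_e⁴·2/(2−ε), so T_s = T_e·[2/(2−0.76)]^(1/4) = 136.2 K.
The atmosphere warms the surface by 15.34 K.

15.3 kelvin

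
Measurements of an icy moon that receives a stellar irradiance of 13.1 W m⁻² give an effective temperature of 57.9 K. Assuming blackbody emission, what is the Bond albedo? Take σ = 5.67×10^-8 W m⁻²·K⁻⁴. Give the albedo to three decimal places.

From σT⁴ = S(1−α)/4 we invert for α: 1−α = 4σT⁴/S.
4σT⁴ = 4·5.67×10⁻⁸·(57.9)⁴ = 2.549 W m⁻².
1−α = 2.549/13.10 = 0.1946, so α = 0.8054.

0.805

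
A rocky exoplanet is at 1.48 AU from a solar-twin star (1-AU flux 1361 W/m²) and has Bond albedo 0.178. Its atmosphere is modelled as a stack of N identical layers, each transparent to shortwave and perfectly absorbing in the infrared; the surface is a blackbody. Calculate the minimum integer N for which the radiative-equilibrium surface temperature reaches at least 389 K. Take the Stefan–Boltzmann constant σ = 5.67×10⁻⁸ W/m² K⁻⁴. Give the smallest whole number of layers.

Flux at the orbit: S = 1361/(1.48)² = 621.3 W/m².
The effective emission temperature is T_e = [S(1−α)/(4σ)]^¼ = 217.8 K.
Need (N+1)T_e⁴ ≥ T_s⁴, i.e. N+1 ≥ (389/217.8)⁴ = 10.168.
Rounding up, N = 10.

10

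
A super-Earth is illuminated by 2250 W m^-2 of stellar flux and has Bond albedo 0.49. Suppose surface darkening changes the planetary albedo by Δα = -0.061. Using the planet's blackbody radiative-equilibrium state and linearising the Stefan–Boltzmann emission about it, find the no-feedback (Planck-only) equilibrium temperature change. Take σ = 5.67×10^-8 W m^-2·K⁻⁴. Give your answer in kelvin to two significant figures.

Unperturbed T_e = [2250·(1−0.49)/(4σ)]^¼ = 266.7 K.
TOA radiative forcing: ΔF = −S·Δα/4 = −2250·(-0.061)/4 = 34.31 W m^-2.
Planck response: λ_P = 4σT_e³ = 4·5.67×10⁻⁸·(266.7)³ = 4.303 W m^-2/K.
So ΔT₀ = 34.31/4.303 = 7.97 K.

8.0 kelvin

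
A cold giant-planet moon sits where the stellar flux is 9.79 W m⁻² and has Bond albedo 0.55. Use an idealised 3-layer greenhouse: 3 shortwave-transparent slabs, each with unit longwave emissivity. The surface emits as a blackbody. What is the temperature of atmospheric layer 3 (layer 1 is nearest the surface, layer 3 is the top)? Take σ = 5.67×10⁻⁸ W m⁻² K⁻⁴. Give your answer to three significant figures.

The effective emission temperature is T_e = [S(1−α)/(4σ)]^¼ = 66.39 K.
Each opaque layer satisfies 2T_j⁴ = T_{j−1}⁴ + T_{j+1}⁴, giving T_k⁴ = (N+1−k)T_e⁴.
With k = 3: T_3 = (3+1−3)^¼·66.39 K = 66.39 K.

66.4 kelvin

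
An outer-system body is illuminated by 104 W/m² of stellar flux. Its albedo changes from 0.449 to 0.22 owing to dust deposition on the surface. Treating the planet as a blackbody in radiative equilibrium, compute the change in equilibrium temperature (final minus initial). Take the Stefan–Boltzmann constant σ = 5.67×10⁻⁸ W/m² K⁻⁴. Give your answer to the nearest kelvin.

Before: T₁ = [104.0·0.551/(4σ)]^(1/4) = 126.1 K.
With α = 0.22, T₂ = 137.5 K.
Change: 137.5 − 126.1 = 11.44 K.

11 K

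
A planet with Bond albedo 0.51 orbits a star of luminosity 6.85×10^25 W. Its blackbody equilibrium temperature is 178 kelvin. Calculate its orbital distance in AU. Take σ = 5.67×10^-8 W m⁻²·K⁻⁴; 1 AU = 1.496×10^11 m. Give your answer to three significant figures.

0.724 AU

Required flux: S = 4σT⁴/(1−α) = 464.7 W m⁻².
Then d = [L/(4πS)]^(1/2) = 1.083×10^11 m, i.e. 0.7240 AU.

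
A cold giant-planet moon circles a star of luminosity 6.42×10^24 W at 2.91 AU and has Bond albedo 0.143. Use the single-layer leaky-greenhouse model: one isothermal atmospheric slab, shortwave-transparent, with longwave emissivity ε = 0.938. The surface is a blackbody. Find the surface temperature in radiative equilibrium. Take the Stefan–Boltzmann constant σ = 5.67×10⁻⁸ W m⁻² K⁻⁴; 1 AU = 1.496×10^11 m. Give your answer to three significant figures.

66.2 kelvin

d = 2.91 × 1.496×10^11 m = 4.353×10^11 m.
Spreading L over a sphere of radius d: S = 6.42×10^24/(4π·4.35×10^11²) = 2.696 W m⁻².
The planet radiates to space at T_e = [S(1−α)/(4σ)]^(1/4) = 56.49 K.
For a single slab of emissivity ε, T_s⁴ = 2T_e⁴/(2−ε); thus T_s = 56.49·(1.883)^(1/4) = 66.18 K.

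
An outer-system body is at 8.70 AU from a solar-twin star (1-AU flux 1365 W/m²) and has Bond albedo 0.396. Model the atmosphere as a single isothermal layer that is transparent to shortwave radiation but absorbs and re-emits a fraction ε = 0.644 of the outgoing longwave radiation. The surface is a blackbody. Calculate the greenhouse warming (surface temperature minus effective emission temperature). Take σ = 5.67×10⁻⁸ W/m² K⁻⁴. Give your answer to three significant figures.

By the inverse-square law, S = 1365/8.70² = 18.03 W/m².
The planet radiates to space at T_e = [S(1−α)/(4σ)]^(1/4) = 83.25 K.
Surface balance with a leaky layer gives σT_s⁴ = σT_e⁴·2/(2−ε), so T_s = T_e·[2/(2−0.644)]^(1/4) = 91.74 K.
Greenhouse warming: T_s − T_e = 8.494 K.

8.49 K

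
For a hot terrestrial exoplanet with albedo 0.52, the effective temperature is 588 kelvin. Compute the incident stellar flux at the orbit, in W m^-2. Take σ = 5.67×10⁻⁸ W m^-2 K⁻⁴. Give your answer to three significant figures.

Invert the energy balance for S: S = 4σT⁴/(1−α).
σT⁴ = 5.67×10⁻⁸·(588)⁴ = 6778 W m^-2.
S = 4·6778/0.48 = 56480 W m^-2.

56500 W m^-2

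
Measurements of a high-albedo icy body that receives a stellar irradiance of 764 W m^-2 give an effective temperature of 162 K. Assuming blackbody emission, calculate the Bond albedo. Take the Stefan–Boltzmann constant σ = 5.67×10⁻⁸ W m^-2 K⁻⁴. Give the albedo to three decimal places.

0.796

Rearranging the radiative balance, α = 1 − 4σT⁴/S.
4σT⁴ = 4·5.67×10⁻⁸·(162)⁴ = 156.2 W m^-2.
Hence α = 1 − 156.2/764.0 = 0.7955.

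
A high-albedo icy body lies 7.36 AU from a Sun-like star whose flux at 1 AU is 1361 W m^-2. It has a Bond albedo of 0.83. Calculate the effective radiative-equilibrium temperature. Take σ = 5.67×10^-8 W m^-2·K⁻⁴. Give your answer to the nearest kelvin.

By the inverse-square law, S = 1361/7.36² = 25.12 W m^-2.
The planet absorbs (1−α)S over its disc πR² and re-emits over 4πR², so the mean absorbed flux is (1−0.83)·25.12/4 = 1.068 W m^-2.
Balancing against σT⁴: T = (1.068/5.67×10⁻⁸)^(1/4) = 65.88 K.

66 kelvin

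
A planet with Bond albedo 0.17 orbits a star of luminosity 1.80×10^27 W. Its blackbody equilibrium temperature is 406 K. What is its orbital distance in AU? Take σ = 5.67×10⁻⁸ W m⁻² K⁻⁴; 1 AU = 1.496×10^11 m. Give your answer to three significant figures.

Energy balance gives S = 4σT⁴/(1−α) = 7425 W m⁻².
S = L/(4πd²) → d = √(L/4πS) = √(1.80×10^27/(4π·7425)) = 1.389×10^11 m = 0.9285 AU.

0.928 AU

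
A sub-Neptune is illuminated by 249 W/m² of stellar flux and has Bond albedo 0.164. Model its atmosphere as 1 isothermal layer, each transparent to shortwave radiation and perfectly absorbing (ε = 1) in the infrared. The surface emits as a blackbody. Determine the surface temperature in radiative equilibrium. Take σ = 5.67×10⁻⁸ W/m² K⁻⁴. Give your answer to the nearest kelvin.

207 K

Top-of-atmosphere balance: σT_e⁴ = S(1−α)/4 = 52.04 W/m² → T_e = 174.1 K.
For an N-layer opaque stack, T_s⁴ = (N+1)T_e⁴, hence T_s = (2)^(1/4)×174.1 K = 207.0 K.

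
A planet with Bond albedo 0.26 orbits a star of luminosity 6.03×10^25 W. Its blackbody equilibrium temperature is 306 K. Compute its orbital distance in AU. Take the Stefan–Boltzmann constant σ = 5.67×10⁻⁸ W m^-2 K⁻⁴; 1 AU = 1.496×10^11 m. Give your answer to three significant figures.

Required flux: S = 4σT⁴/(1−α) = 2687 W m^-2.
S = L/(4πd²) → d = √(L/4πS) = √(6.03×10^25/(4π·2687)) = 4.226×10^10 m = 0.2825 AU.

0.282 AU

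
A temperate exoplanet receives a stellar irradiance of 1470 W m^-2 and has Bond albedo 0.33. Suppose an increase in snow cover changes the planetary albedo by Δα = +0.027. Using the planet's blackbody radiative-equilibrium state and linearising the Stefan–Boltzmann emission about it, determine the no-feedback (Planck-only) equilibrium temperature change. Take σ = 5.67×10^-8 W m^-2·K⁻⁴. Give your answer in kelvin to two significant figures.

-2.6 K

The baseline emission temperature is T_e = 256.7 K.
TOA radiative forcing: ΔF = −S·Δα/4 = −1470·(+0.027)/4 = -9.922 W m^-2.
Planck response: λ_P = 4σT_e³ = 4·5.67×10⁻⁸·(256.7)³ = 3.837 W m^-2/K.
Hence the no-feedback warming is ΔF/(4σT_e³) = -2.59 K.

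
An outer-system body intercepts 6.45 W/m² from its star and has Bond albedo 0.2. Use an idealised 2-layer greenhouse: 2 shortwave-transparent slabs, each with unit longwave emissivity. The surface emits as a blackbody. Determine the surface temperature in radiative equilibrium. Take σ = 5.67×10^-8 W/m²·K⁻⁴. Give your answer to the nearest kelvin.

Top-of-atmosphere balance: σT_e⁴ = S(1−α)/4 = 1.290 W/m² → T_e = 69.06 K.
For an N-layer opaque stack, T_s⁴ = (N+1)T_e⁴, hence T_s = (3)^(1/4)×69.06 K = 90.89 K.

91 K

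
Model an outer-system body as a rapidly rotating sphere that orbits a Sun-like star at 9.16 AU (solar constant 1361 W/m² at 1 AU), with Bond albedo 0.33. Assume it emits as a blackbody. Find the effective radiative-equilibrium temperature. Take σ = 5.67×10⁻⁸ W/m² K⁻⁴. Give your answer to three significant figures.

83.2 kelvin

Flux at the orbit: S = 1361/(9.16)² = 16.22 W/m².
Absorbed flux (global mean): S(1−α)/4 = 16.22·0.67/4 = 2.717 W/m².
In equilibrium σT⁴ equals this, so T = 83.20 K.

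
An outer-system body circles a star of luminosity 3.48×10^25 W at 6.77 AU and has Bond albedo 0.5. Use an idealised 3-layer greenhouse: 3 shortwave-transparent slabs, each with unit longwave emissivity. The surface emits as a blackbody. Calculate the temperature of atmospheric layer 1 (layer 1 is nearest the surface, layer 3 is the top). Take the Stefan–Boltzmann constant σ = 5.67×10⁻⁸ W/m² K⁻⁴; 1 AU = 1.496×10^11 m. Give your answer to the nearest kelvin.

d = 6.77 × 1.496×10^11 m = 1.013×10^12 m.
Spreading L over a sphere of radius d: S = 3.48×10^25/(4π·1.01×10^12²) = 2.700 W/m².
The effective emission temperature is T_e = [S(1−α)/(4σ)]^¼ = 49.39 K.
The net upward flux σT_e⁴ is constant between every pair of levels, so T_k⁴ = (N+1−k)T_e⁴.
T_1 = (3)^(1/4)·49.39 = 65.00 K.

65 K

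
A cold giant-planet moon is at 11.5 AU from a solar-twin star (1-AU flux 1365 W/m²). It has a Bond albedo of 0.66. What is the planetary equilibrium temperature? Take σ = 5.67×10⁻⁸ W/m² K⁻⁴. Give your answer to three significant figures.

62.7 K

Irradiance scales as 1/d², so S = 1365 W/m² × (1/11.5)² = 10.32 W/m².
Averaging over the sphere, the absorbed flux is S(1−α)/4 = 0.8773 W/m².
Balancing against σT⁴: T = (0.8773/5.67×10⁻⁸)^(1/4) = 62.72 K.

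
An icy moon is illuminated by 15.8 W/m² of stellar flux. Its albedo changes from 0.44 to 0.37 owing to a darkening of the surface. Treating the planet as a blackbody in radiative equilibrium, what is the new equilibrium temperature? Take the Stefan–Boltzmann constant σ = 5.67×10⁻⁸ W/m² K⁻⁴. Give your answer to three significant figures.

New equilibrium: T₂ = [(1−0.37)·15.80/(4σ)]^(1/4) = 81.39 K.

81.4 K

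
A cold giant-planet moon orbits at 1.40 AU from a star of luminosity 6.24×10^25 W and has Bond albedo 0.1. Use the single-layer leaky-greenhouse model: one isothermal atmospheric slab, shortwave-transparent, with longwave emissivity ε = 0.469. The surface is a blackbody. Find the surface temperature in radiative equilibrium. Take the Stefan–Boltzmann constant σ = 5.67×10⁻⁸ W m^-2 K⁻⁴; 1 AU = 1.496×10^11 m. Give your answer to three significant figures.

156 kelvin

d = 1.40 × 1.496×10^11 m = 2.094×10^11 m.
S = L/(4πd²) = 113.2 W m^-2.
The planet radiates to space at T_e = [S(1−α)/(4σ)]^(1/4) = 145.6 K.
Surface balance with a leaky layer gives σT_s⁴ = σT_e⁴·2/(2−ε), so T_s = T_e·[2/(2−0.469)]^(1/4) = 155.6 K.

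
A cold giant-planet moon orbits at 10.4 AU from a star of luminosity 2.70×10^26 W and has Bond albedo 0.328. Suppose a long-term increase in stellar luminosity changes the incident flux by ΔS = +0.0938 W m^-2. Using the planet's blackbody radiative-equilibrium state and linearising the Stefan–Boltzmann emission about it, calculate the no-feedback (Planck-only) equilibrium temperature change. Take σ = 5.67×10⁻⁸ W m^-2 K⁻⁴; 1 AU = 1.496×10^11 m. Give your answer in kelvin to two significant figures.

Orbital distance: d = 10.4 AU = 1.556×10^12 m.
Spreading L over a sphere of radius d: S = 2.70×10^26/(4π·1.56×10^12²) = 8.876 W m^-2.
Reference equilibrium: T_e = [S(1−α)/(4σ)]^(1/4) = 71.61 K.
ΔF = Δ[S(1−α)]/4 = (1−0.328)·+0.0938/4 = 0.01576 W m^-2.
Planck response: λ_P = 4σT_e³ = 4·5.67×10⁻⁸·(71.61)³ = 0.08329 W m^-2/K.
ΔT₀ = ΔF/λ_P = 0.01576/0.08329 = 0.189 K.

0.19 kelvin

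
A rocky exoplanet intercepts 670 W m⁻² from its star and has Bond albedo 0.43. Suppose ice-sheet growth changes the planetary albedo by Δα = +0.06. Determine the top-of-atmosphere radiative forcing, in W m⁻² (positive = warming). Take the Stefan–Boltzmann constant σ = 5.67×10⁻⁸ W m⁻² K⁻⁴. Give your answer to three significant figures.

-10.0 W m⁻²

TOA radiative forcing: ΔF = −S·Δα/4 = −670.0·(+0.06)/4 = -10.05 W m⁻².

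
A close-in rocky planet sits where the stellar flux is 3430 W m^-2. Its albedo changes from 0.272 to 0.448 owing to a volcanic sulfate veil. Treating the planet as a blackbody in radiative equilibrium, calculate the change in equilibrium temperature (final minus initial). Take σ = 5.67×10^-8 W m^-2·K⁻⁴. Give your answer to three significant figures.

Initial: T₁ = [S(1−0.272)/(4σ)]^(1/4) = 323.9 K.
With α = 0.448, T₂ = 302.3 K.
Change: 302.3 − 323.9 = -21.65 K.

-21.7 K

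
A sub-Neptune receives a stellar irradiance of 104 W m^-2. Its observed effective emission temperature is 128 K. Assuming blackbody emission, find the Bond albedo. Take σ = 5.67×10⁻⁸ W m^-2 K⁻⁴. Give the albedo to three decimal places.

0.415

Rearranging the radiative balance, α = 1 − 4σT⁴/S.
σT⁴ = 15.22 W m^-2, so 4σT⁴ = 60.88 W m^-2.
1−α = 60.88/104.0 = 0.5854, so α = 0.4146.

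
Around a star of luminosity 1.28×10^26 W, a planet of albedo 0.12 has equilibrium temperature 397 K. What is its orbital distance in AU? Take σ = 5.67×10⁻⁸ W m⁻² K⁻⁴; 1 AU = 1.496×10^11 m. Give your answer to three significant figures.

0.267 AU

Required flux: S = 4σT⁴/(1−α) = 6402 W m⁻².
S = L/(4πd²) → d = √(L/4πS) = √(1.28×10^26/(4π·6402)) = 3.989×10^10 m = 0.2666 AU.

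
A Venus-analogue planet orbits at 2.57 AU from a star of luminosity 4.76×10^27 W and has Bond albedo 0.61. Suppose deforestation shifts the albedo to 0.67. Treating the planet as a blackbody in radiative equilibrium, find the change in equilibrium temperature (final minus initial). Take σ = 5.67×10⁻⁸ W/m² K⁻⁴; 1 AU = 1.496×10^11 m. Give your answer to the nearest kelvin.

-11 kelvin

Orbital distance: d = 2.57 AU = 3.845×10^11 m.
S = L/(4πd²) = 2563 W/m².
Before: T₁ = [2563·0.39/(4σ)]^(1/4) = 257.6 K.
Final:   T₂ = [S(1−0.67)/(4σ)]^(1/4) = 247.1 K.
Change: 247.1 − 257.6 = -10.54 K.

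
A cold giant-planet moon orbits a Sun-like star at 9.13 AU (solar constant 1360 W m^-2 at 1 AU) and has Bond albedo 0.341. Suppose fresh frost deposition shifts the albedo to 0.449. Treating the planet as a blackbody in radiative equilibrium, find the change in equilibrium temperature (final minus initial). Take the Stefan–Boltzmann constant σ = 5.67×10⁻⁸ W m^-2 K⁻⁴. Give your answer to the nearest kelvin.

-4 K

Flux at the orbit: S = 1360/(9.13)² = 16.32 W m^-2.
Before: T₁ = [16.32·0.659/(4σ)]^(1/4) = 82.98 K.
Final:   T₂ = [S(1−0.449)/(4σ)]^(1/4) = 79.35 K.
ΔT = T₂ − T₁ = -3.631 K.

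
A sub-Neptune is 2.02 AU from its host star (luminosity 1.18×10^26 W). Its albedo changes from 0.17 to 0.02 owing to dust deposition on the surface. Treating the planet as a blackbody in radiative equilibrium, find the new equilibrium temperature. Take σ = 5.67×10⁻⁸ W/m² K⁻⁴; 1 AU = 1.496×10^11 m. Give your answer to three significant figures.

145 K

Orbital distance: d = 2.02 AU = 3.022×10^11 m.
Spreading L over a sphere of radius d: S = 1.18×10^26/(4π·3.02×10^11²) = 102.8 W/m².
New equilibrium: T₂ = [(1−0.02)·102.8/(4σ)]^(1/4) = 145.2 K.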